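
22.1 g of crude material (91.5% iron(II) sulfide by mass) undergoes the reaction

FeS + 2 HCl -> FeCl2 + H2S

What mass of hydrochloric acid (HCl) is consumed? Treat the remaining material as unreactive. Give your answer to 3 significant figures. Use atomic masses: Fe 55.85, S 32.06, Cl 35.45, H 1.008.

Mass of pure FeS = 22.1 g × 0.915 = 20.22 g.
M(FeS) = 55.85 + 32.06 = 87.91 g/mol.
M(HCl) = 1.008 + 35.45 = 36.458 g/mol.
n(FeS) = 20.22 g / 87.91 g/mol = 0.2300 mol.
From the equation the FeS:HCl mole ratio is 1:2, so n(HCl) = 0.2300 × 2/1 = 0.4601 mol.
Mass of HCl = 0.4601 mol × 36.458 g/mol = 16.77 g.

16.8 g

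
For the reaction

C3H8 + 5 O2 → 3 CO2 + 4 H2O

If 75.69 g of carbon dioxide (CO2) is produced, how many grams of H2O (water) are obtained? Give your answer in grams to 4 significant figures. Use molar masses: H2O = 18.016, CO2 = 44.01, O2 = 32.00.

41.31 g

n(CO2) = 75.690 g / 44.01 g/mol = 1.7198 mol.
From the equation the CO2:H2O mole ratio is 3:4, so n(H2O) = 1.7198 × 4/3 = 2.2931 mol.
Mass of H2O = 2.2931 mol × 18.016 g/mol = 41.313 g.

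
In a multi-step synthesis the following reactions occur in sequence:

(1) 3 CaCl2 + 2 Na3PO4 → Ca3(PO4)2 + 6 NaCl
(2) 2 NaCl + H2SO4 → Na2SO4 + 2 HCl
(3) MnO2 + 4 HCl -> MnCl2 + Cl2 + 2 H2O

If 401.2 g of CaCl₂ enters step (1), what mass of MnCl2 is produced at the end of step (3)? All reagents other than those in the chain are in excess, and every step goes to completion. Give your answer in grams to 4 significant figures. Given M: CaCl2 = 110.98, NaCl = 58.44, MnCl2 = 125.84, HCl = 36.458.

227.5 g

n(CaCl2) = 401.2 / 110.98 = 3.6151 mol.
Reaction (1): CaCl2→NaCl ratio 3:6 ⇒ n(NaCl) = 7.2301 mol.
Reaction (2): NaCl→HCl ratio 2:2 ⇒ n(HCl) = 7.2301 mol.
Reaction (3): HCl→MnCl2 ratio 4:1 ⇒ n(MnCl2) = 1.8075 mol.
Mass of MnCl2 = 1.8075 × 125.84 = 227.46 g.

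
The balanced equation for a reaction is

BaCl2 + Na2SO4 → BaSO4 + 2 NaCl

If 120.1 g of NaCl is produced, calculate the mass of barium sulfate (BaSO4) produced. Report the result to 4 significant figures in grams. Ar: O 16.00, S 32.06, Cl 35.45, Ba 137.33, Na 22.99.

239.8 g

M(NaCl) = 22.99 + 35.45 = 58.44 g/mol.
M(BaSO4) = 137.33 + 32.06 + 4(16.00) = 233.39 g/mol.
n(NaCl) = 120.10 g / 58.44 g/mol = 2.0551 mol.
From the equation the NaCl:BaSO4 mole ratio is 2:1, so n(BaSO4) = 2.0551 × 1/2 = 1.0275 mol.
Mass of BaSO4 = 1.0275 mol × 233.39 g/mol = 239.82 g.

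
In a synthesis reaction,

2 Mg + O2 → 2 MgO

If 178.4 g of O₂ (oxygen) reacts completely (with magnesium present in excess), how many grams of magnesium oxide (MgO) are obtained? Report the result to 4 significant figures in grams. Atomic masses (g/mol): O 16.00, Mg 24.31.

M(O2) = 2(16.00) = 32.00 g/mol.
M(MgO) = 24.31 + 16.00 = 40.31 g/mol.
n(O2) = 178.40 g / 32.00 g/mol = 5.5750 mol.
From the equation the O2:MgO mole ratio is 1:2, so n(MgO) = 5.5750 × 2/1 = 11.150 mol.
Mass of MgO = 11.150 mol × 40.31 g/mol = 449.46 g.

449.5 g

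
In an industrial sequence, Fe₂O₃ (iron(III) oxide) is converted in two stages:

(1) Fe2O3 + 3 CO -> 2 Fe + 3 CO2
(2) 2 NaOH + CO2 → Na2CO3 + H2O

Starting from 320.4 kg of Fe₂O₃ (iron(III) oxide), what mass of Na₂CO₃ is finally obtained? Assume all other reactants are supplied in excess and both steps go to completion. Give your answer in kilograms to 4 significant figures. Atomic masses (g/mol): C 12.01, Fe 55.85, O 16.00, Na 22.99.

637.9 kg

M(Fe2O3) = 2(55.85) + 3(16.00) = 159.70 g/mol.
M(Na2CO3) = 2(22.99) + 12.01 + 3(16.00) = 105.99 g/mol.
320.4 kg = 320400 g.
n(Fe2O3) = 320400 / 159.70 = 2006.3 mol.
Step 1 gives a 1:3 ratio of Fe2O3 to CO2, so n(CO2) = 6018.8 mol.
In step 2 the CO2:Na2CO3 ratio is 1:1, so n(Na2CO3) = 6018.8 mol.
Mass of Na2CO3 = 6018.8 × 105.99 = 637930 g = 637.9 kg.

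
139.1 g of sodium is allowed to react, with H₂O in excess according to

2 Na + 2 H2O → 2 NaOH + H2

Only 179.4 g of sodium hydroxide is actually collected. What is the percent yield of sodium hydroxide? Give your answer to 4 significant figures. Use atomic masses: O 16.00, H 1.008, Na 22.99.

74.13 %

M(Na) = 22.99 g/mol.
M(NaOH) = 22.99 + 16.00 + 1.008 = 39.998 g/mol.
n(Na) = 139.10 g / 22.99 g/mol = 6.0505 mol.
From the equation the Na:NaOH mole ratio is 2:2, so n(NaOH) = 6.0505 × 2/2 = 6.0505 mol.
Mass of NaOH = 6.0505 mol × 39.998 g/mol = 242.01 g.
This is the theoretical yield. Percent yield = 179.4 g / 242.01 g × 100% = 74.130%.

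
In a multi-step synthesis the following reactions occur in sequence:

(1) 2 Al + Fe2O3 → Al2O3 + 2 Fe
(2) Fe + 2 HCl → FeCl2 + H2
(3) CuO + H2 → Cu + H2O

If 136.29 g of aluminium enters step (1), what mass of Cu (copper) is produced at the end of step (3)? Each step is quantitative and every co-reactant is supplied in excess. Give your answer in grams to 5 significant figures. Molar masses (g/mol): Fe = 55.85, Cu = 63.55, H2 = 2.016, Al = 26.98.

n(Al) = 136.29 / 26.98 = 5.05152 mol.
Reaction (1): Al→Fe ratio 2:2 ⇒ n(Fe) = 5.05152 mol.
Reaction (2): Fe→H2 ratio 1:1 ⇒ n(H2) = 5.05152 mol.
Reaction (3): H2→Cu ratio 1:1 ⇒ n(Cu) = 5.05152 mol.
Mass of Cu = 5.05152 × 63.55 = 321.024 g.

321.02 g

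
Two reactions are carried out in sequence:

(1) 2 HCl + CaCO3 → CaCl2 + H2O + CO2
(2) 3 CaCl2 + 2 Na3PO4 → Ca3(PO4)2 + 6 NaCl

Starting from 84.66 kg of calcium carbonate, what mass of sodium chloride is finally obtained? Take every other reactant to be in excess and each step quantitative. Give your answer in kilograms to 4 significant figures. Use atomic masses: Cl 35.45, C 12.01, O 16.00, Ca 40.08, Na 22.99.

98.86 kg

M(CaCO3) = 40.08 + 12.01 + 3(16.00) = 100.09 g/mol.
M(NaCl) = 22.99 + 35.45 = 58.44 g/mol.
84.66 kg = 84660 g.
n(CaCO3) = 84660 / 100.09 = 845.84 mol.
Step 1 gives a 1:1 ratio of CaCO3 to CaCl2, so n(CaCl2) = 845.84 mol.
In step 2 the CaCl2:NaCl ratio is 3:6, so n(NaCl) = 1691.7 mol.
Mass of NaCl = 1691.7 × 58.44 = 98862 g = 98.86 kg.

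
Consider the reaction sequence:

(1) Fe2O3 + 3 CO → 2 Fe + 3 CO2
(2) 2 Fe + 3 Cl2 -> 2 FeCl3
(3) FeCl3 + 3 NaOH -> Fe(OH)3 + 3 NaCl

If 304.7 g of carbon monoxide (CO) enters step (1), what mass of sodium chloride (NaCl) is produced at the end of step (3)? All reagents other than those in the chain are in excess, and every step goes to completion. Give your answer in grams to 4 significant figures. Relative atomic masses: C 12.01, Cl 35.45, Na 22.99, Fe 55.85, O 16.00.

M(CO) = 12.01 + 16.00 = 28.01 g/mol.
M(NaCl) = 22.99 + 35.45 = 58.44 g/mol.
n(CO) = 304.7 / 28.01 = 10.878 mol.
Reaction (1): CO→Fe ratio 3:2 ⇒ n(Fe) = 7.2522 mol.
Reaction (2): Fe→FeCl3 ratio 2:2 ⇒ n(FeCl3) = 7.2522 mol.
Reaction (3): FeCl3→NaCl ratio 1:3 ⇒ n(NaCl) = 21.757 mol.
Mass of NaCl = 21.757 × 58.44 = 1271.5 g.

1271 g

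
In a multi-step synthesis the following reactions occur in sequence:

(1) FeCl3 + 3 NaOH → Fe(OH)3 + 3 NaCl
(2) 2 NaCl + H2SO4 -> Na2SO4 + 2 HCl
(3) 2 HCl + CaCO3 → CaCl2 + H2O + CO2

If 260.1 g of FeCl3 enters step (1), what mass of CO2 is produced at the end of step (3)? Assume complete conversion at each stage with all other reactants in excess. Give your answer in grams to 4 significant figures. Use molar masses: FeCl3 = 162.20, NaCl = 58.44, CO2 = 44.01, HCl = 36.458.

105.9 g

n(FeCl3) = 260.1 / 162.20 = 1.6036 mol.
Reaction (1): FeCl3→NaCl ratio 1:3 ⇒ n(NaCl) = 4.8107 mol.
Reaction (2): NaCl→HCl ratio 2:2 ⇒ n(HCl) = 4.8107 mol.
Reaction (3): HCl→CO2 ratio 2:1 ⇒ n(CO2) = 2.4054 mol.
Mass of CO2 = 2.4054 × 44.01 = 105.86 g.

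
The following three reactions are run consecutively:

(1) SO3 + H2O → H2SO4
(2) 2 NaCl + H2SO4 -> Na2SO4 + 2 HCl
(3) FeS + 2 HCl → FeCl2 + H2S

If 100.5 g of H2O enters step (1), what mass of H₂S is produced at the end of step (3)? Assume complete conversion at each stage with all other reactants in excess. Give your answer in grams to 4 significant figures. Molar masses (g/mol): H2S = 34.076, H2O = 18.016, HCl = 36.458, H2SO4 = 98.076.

190.1 g

n(H2O) = 100.5 / 18.016 = 5.5784 mol.
Reaction (1): H2O→H2SO4 ratio 1:1 ⇒ n(H2SO4) = 5.5784 mol.
Reaction (2): H2SO4→HCl ratio 1:2 ⇒ n(HCl) = 11.157 mol.
Reaction (3): HCl→H2S ratio 2:1 ⇒ n(H2S) = 5.5784 mol.
Mass of H2S = 5.5784 × 34.076 = 190.09 g.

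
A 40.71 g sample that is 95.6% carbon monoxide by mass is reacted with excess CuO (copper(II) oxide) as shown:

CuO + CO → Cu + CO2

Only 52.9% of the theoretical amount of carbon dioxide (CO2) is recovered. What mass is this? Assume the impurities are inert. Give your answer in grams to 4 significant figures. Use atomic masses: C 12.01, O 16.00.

Pure CO available = 40.71 g × 0.956 = 38.919 g.
M(CO) = 12.01 + 16.00 = 28.01 g/mol.
M(CO2) = 12.01 + 2(16.00) = 44.01 g/mol.
n(CO) = 38.919 g / 28.01 g/mol = 1.3895 mol.
From the equation the CO:CO2 mole ratio is 1:1, so n(CO2) = 1.3895 × 1/1 = 1.3895 mol.
Mass of CO2 = 1.3895 mol × 44.01 g/mol = 61.150 g.
Actual mass collected = 61.150 g × 0.529 = 32.348 g.

32.35 g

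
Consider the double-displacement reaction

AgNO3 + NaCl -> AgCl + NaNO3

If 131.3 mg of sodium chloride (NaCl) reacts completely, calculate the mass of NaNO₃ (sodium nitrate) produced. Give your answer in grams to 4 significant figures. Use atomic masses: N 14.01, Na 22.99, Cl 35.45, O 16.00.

M(NaCl) = 22.99 + 35.45 = 58.44 g/mol.
M(NaNO3) = 22.99 + 14.01 + 3(16.00) = 85.00 g/mol.
Convert: 131.3 mg = 0.13130 g.
n(NaCl) = 0.13130 g / 58.44 g/mol = 0.0022467 mol.
From the equation the NaCl:NaNO3 mole ratio is 1:1, so n(NaNO3) = 0.0022467 × 1/1 = 0.0022467 mol.
Mass of NaNO3 = 0.0022467 mol × 85.00 g/mol = 0.19097 g.

0.1910 g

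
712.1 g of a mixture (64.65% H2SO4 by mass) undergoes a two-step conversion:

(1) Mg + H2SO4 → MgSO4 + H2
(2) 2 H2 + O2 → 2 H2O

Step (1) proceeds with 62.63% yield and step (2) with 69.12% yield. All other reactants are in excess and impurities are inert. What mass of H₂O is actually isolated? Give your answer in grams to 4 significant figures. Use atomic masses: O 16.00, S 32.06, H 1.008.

36.61 g

Pure H2SO4 = 712.1 × 0.6465 = 460.37 g.
M(H2SO4) = 2(1.008) + 32.06 + 4(16.00) = 98.076 g/mol.
M(H2O) = 2(1.008) + 16.00 = 18.016 g/mol.
n(H2SO4) = 460.37 / 98.076 = 4.6940 mol.
Step 1 (H2SO4:H2 = 1:1): theoretical n(H2) = 4.6940 mol; at 62.63% yield, n(H2) = 2.9399 mol.
Step 2 (H2:H2O = 2:2): theoretical n(H2O) = 2.9399 mol, so theoretical mass = 2.9399 × 18.016 = 52.965 g.
At 69.12% yield, actual mass of H2O = 52.965 × 0.6912 = 36.609 g.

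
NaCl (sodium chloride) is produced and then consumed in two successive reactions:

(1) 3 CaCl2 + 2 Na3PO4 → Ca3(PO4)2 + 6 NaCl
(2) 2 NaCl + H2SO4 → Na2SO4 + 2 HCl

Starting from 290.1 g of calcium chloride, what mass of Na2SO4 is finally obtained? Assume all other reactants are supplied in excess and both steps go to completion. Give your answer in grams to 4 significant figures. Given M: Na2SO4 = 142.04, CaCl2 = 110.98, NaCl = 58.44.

371.3 g

n(CaCl2) = 290.10 / 110.98 = 2.6140 mol.
Step 1 gives a 3:6 ratio of CaCl2 to NaCl, so n(NaCl) = 5.2280 mol.
In step 2 the NaCl:Na2SO4 ratio is 2:1, so n(Na2SO4) = 2.6140 mol.
Mass of Na2SO4 = 2.6140 × 142.04 = 371.29 g.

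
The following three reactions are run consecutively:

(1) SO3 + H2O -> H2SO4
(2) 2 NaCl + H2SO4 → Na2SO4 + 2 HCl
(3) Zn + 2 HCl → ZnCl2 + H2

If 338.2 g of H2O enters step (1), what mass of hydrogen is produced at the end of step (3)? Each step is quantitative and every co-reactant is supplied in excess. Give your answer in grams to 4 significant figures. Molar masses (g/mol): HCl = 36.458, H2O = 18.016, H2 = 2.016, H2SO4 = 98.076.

37.84 g

n(H2O) = 338.2 / 18.016 = 18.772 mol.
Reaction (1): H2O→H2SO4 ratio 1:1 ⇒ n(H2SO4) = 18.772 mol.
Reaction (2): H2SO4→HCl ratio 1:2 ⇒ n(HCl) = 37.544 mol.
Reaction (3): HCl→H2 ratio 2:1 ⇒ n(H2) = 18.772 mol.
Mass of H2 = 18.772 × 2.016 = 37.845 g.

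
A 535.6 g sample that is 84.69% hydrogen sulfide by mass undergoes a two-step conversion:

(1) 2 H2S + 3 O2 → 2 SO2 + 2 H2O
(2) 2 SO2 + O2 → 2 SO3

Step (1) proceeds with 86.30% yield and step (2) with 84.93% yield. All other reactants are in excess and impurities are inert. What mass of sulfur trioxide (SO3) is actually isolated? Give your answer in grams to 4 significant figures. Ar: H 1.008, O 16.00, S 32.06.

Pure H2S = 535.6 × 0.8469 = 453.60 g.
M(H2S) = 2(1.008) + 32.06 = 34.076 g/mol.
M(SO3) = 32.06 + 3(16.00) = 80.06 g/mol.
n(H2S) = 453.60 / 34.076 = 13.311 mol.
Step 1 (H2S:SO2 = 2:2): theoretical n(SO2) = 13.311 mol; at 86.30% yield, n(SO2) = 11.488 mol.
Step 2 (SO2:SO3 = 2:2): theoretical n(SO3) = 11.488 mol, so theoretical mass = 11.488 × 80.06 = 919.71 g.
At 84.93% yield, actual mass of SO3 = 919.71 × 0.8493 = 781.11 g.

781.1 g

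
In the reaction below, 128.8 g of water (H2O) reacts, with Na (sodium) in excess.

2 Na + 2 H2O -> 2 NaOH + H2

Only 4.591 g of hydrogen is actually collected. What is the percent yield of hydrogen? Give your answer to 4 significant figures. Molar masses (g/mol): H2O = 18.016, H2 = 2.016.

63.71 %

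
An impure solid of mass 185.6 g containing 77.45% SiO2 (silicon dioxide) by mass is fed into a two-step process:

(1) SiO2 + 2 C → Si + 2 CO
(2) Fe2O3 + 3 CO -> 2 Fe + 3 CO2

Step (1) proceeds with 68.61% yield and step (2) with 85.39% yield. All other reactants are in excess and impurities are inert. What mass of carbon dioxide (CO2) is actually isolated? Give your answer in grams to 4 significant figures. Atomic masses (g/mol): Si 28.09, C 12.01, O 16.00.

Pure SiO2 = 185.6 × 0.7745 = 143.75 g.
M(SiO2) = 28.09 + 2(16.00) = 60.09 g/mol.
M(CO2) = 12.01 + 2(16.00) = 44.01 g/mol.
n(SiO2) = 143.75 / 60.09 = 2.3922 mol.
Step 1 (SiO2:CO = 1:2): theoretical n(CO) = 4.7844 mol; at 68.61% yield, n(CO) = 3.2826 mol.
Step 2 (CO:CO2 = 3:3): theoretical n(CO2) = 3.2826 mol, so theoretical mass = 3.2826 × 44.01 = 144.47 g.
At 85.39% yield, actual mass of CO2 = 144.47 × 0.8539 = 123.36 g.

123.4 g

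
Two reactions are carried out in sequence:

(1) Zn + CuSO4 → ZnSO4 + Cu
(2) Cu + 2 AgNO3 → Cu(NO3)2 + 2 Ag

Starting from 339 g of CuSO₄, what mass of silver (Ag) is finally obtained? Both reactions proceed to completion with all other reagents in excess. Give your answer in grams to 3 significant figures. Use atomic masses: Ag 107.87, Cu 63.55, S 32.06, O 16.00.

M(CuSO4) = 63.55 + 32.06 + 4(16.00) = 159.61 g/mol.
M(Ag) = 107.87 g/mol.
n(CuSO4) = 339.0 / 159.61 = 2.124 mol.
Step 1 gives a 1:1 ratio of CuSO4 to Cu, so n(Cu) = 2.124 mol.
In step 2 the Cu:Ag ratio is 1:2, so n(Ag) = 4.248 mol.
Mass of Ag = 4.248 × 107.87 = 458.2 g.

458 g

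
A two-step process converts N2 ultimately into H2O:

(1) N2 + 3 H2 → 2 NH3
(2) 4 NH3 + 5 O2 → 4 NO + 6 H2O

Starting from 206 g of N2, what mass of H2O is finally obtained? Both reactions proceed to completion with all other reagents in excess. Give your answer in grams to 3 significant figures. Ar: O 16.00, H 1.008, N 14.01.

397 g

M(N2) = 2(14.01) = 28.02 g/mol.
M(H2O) = 2(1.008) + 16.00 = 18.016 g/mol.
n(N2) = 206.0 / 28.02 = 7.352 mol.
Step 1 gives a 1:2 ratio of N2 to NH3, so n(NH3) = 14.70 mol.
In step 2 the NH3:H2O ratio is 4:6, so n(H2O) = 22.06 mol.
Mass of H2O = 22.06 × 18.016 = 397.4 g.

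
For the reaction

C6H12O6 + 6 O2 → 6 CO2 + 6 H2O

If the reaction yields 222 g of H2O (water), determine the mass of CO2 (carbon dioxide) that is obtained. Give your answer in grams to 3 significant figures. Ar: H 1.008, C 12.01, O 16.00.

M(H2O) = 2(1.008) + 16.00 = 18.016 g/mol.
M(CO2) = 12.01 + 2(16.00) = 44.01 g/mol.
n(H2O) = 222.0 g / 18.016 g/mol = 12.32 mol.
From the equation the H2O:CO2 mole ratio is 6:6, so n(CO2) = 12.32 × 6/6 = 12.32 mol.
Mass of CO2 = 12.32 mol × 44.01 g/mol = 542.3 g.

542 g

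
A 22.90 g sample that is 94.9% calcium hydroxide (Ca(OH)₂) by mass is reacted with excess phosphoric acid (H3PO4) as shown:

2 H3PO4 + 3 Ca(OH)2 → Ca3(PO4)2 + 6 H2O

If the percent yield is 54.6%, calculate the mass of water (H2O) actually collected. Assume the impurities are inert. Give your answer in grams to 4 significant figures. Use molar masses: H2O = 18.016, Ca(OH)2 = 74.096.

5.770 g

Pure Ca(OH)2 available = 22.90 g × 0.949 = 21.732 g.
n(Ca(OH)2) = 21.732 g / 74.096 g/mol = 0.29330 mol.
From the equation the Ca(OH)2:H2O mole ratio is 3:6, so n(H2O) = 0.29330 × 6/3 = 0.58659 mol.
Mass of H2O = 0.58659 mol × 18.016 g/mol = 10.568 g.
Actual mass collected = 10.568 g × 0.546 = 5.7702 g.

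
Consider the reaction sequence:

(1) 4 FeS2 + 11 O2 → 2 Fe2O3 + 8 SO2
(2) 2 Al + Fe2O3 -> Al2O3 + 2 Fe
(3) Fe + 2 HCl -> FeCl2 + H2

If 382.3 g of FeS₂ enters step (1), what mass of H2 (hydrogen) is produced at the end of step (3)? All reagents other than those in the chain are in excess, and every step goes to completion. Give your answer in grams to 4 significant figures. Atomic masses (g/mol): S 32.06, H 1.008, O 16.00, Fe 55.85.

M(FeS2) = 55.85 + 2(32.06) = 119.97 g/mol.
M(H2) = 2(1.008) = 2.016 g/mol.
n(FeS2) = 382.3 / 119.97 = 3.1866 mol.
Reaction (1): FeS2→Fe2O3 ratio 4:2 ⇒ n(Fe2O3) = 1.5933 mol.
Reaction (2): Fe2O3→Fe ratio 1:2 ⇒ n(Fe) = 3.1866 mol.
Reaction (3): Fe→H2 ratio 1:1 ⇒ n(H2) = 3.1866 mol.
Mass of H2 = 3.1866 × 2.016 = 6.4242 g.

6.424 g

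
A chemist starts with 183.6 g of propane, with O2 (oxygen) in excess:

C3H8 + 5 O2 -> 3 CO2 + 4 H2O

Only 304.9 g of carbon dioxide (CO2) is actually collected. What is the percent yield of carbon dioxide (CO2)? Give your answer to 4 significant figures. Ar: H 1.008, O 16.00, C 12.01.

M(C3H8) = 3(12.01) + 8(1.008) = 44.094 g/mol.
M(CO2) = 12.01 + 2(16.00) = 44.01 g/mol.
n(C3H8) = 183.60 g / 44.094 g/mol = 4.1638 mol.
From the equation the C3H8:CO2 mole ratio is 1:3, so n(CO2) = 4.1638 × 3/1 = 12.491 mol.
Mass of CO2 = 12.491 mol × 44.01 g/mol = 549.75 g.
This is the theoretical yield. Percent yield = 304.9 g / 549.75 g × 100% = 55.462%.

55.46 %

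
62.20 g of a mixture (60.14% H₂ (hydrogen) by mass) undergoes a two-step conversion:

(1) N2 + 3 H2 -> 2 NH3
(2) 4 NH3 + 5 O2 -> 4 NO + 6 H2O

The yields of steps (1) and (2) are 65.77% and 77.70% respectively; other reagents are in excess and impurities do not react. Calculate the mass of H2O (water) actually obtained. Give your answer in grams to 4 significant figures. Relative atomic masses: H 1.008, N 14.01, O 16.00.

170.8 g

Pure H2 = 62.20 × 0.6014 = 37.407 g.
M(H2) = 2(1.008) = 2.016 g/mol.
M(H2O) = 2(1.008) + 16.00 = 18.016 g/mol.
n(H2) = 37.407 / 2.016 = 18.555 mol.
Step 1 (H2:NH3 = 3:2): theoretical n(NH3) = 12.370 mol; at 65.77% yield, n(NH3) = 8.1358 mol.
Step 2 (NH3:H2O = 4:6): theoretical n(H2O) = 12.204 mol, so theoretical mass = 12.204 × 18.016 = 219.86 g.
At 77.70% yield, actual mass of H2O = 219.86 × 0.7770 = 170.83 g.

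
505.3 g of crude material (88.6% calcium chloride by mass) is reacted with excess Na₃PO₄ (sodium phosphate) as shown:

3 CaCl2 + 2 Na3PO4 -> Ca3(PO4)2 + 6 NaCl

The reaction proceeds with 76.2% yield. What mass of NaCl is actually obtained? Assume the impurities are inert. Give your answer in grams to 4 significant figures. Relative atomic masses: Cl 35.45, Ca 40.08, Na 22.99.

359.3 g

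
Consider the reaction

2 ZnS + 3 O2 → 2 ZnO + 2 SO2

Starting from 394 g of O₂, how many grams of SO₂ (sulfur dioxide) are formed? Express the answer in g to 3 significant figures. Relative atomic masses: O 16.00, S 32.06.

526 g

M(O2) = 2(16.00) = 32.00 g/mol.
M(SO2) = 32.06 + 2(16.00) = 64.06 g/mol.
n(O2) = 394.0 g / 32.00 g/mol = 12.31 mol.
From the equation the O2:SO2 mole ratio is 3:2, so n(SO2) = 12.31 × 2/3 = 8.208 mol.
Mass of SO2 = 8.208 mol × 64.06 g/mol = 525.8 g.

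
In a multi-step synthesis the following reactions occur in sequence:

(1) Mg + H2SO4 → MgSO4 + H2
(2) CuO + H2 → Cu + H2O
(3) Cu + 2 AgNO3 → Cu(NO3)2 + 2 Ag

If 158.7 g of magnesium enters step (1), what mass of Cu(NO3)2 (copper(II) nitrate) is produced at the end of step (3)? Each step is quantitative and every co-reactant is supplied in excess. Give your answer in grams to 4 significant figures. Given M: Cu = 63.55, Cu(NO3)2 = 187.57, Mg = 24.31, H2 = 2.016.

n(Mg) = 158.7 / 24.31 = 6.5282 mol.
Reaction (1): Mg→H2 ratio 1:1 ⇒ n(H2) = 6.5282 mol.
Reaction (2): H2→Cu ratio 1:1 ⇒ n(Cu) = 6.5282 mol.
Reaction (3): Cu→Cu(NO3)2 ratio 1:1 ⇒ n(Cu(NO3)2) = 6.5282 mol.
Mass of Cu(NO3)2 = 6.5282 × 187.57 = 1224.5 g.

1224 g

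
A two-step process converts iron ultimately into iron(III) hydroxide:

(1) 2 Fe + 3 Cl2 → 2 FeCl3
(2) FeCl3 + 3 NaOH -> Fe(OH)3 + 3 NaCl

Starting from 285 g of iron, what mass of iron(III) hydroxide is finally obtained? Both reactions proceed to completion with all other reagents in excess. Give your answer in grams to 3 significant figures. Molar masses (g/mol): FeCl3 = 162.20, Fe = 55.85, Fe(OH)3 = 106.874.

n(Fe) = 285.0 / 55.85 = 5.103 mol.
Step 1 gives a 2:2 ratio of Fe to FeCl3, so n(FeCl3) = 5.103 mol.
In step 2 the FeCl3:Fe(OH)3 ratio is 1:1, so n(Fe(OH)3) = 5.103 mol.
Mass of Fe(OH)3 = 5.103 × 106.874 = 545.4 g.

545 g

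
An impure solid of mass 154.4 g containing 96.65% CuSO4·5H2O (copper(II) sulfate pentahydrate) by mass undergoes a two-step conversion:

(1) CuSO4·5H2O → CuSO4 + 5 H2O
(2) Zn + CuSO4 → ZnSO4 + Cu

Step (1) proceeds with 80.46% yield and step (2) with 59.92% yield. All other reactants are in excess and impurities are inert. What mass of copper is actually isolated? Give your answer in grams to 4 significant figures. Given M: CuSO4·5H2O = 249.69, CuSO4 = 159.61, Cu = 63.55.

18.31 g

Pure CuSO4·5H2O = 154.4 × 0.9665 = 149.23 g.
n(CuSO4·5H2O) = 149.23 / 249.69 = 0.59765 mol.
Step 1 (CuSO4·5H2O:CuSO4 = 1:1): theoretical n(CuSO4) = 0.59765 mol; at 80.46% yield, n(CuSO4) = 0.48087 mol.
Step 2 (CuSO4:Cu = 1:1): theoretical n(Cu) = 0.48087 mol, so theoretical mass = 0.48087 × 63.55 = 30.559 g.
At 59.92% yield, actual mass of Cu = 30.559 × 0.5992 = 18.311 g.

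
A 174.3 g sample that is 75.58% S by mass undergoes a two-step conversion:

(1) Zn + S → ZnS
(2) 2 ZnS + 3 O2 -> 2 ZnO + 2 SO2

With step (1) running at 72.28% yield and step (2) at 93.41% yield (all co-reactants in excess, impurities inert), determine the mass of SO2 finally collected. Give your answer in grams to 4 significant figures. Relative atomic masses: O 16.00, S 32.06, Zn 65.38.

Pure S = 174.3 × 0.7558 = 131.74 g.
M(S) = 32.06 g/mol.
M(SO2) = 32.06 + 2(16.00) = 64.06 g/mol.
n(S) = 131.74 / 32.06 = 4.1090 mol.
Step 1 (S:ZnS = 1:1): theoretical n(ZnS) = 4.1090 mol; at 72.28% yield, n(ZnS) = 2.9700 mol.
Step 2 (ZnS:SO2 = 2:2): theoretical n(SO2) = 2.9700 mol, so theoretical mass = 2.9700 × 64.06 = 190.26 g.
At 93.41% yield, actual mass of SO2 = 190.26 × 0.9341 = 177.72 g.

177.7 g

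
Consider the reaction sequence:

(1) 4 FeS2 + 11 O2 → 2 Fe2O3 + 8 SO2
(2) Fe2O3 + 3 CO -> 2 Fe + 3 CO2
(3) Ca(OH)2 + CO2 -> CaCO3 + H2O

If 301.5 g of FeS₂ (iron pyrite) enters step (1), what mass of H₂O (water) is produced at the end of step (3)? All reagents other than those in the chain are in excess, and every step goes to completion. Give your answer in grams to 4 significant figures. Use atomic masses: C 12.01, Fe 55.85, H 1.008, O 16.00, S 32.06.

M(FeS2) = 55.85 + 2(32.06) = 119.97 g/mol.
M(H2O) = 2(1.008) + 16.00 = 18.016 g/mol.
n(FeS2) = 301.5 / 119.97 = 2.5131 mol.
Reaction (1): FeS2→Fe2O3 ratio 4:2 ⇒ n(Fe2O3) = 1.2566 mol.
Reaction (2): Fe2O3→CO2 ratio 1:3 ⇒ n(CO2) = 3.7697 mol.
Reaction (3): CO2→H2O ratio 1:1 ⇒ n(H2O) = 3.7697 mol.
Mass of H2O = 3.7697 × 18.016 = 67.915 g.

67.91 g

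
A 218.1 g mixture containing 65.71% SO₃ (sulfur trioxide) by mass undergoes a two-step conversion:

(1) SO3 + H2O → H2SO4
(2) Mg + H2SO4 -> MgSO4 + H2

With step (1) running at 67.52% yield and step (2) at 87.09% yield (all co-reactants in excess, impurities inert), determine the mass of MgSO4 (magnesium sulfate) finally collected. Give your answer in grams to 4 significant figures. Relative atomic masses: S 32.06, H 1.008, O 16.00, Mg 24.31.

Pure SO3 = 218.1 × 0.6571 = 143.31 g.
M(SO3) = 32.06 + 3(16.00) = 80.06 g/mol.
M(MgSO4) = 24.31 + 32.06 + 4(16.00) = 120.37 g/mol.
n(SO3) = 143.31 / 80.06 = 1.7901 mol.
Step 1 (SO3:H2SO4 = 1:1): theoretical n(H2SO4) = 1.7901 mol; at 67.52% yield, n(H2SO4) = 1.2087 mol.
Step 2 (H2SO4:MgSO4 = 1:1): theoretical n(MgSO4) = 1.2087 mol, so theoretical mass = 1.2087 × 120.37 = 145.49 g.
At 87.09% yield, actual mass of MgSO4 = 145.49 × 0.8709 = 126.70 g.

126.7 g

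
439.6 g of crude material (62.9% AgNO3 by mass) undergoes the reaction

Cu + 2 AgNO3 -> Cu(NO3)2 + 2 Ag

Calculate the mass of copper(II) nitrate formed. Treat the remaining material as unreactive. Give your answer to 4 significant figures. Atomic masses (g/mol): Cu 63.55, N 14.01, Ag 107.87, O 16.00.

152.7 g

Mass of pure AgNO3 = 439.6 g × 0.629 = 276.51 g.
M(AgNO3) = 107.87 + 14.01 + 3(16.00) = 169.88 g/mol.
M(Cu(NO3)2) = 63.55 + 2(14.01) + 6(16.00) = 187.57 g/mol.
n(AgNO3) = 276.51 g / 169.88 g/mol = 1.6277 mol.
From the equation the AgNO3:Cu(NO3)2 mole ratio is 2:1, so n(Cu(NO3)2) = 1.6277 × 1/2 = 0.81383 mol.
Mass of Cu(NO3)2 = 0.81383 mol × 187.57 g/mol = 152.65 g.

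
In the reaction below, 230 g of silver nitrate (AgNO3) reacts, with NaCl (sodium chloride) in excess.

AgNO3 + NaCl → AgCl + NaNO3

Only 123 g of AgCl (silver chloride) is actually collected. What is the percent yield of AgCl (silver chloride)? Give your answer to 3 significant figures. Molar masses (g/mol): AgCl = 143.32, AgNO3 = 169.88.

63.4 %

n(AgNO3) = 230.0 g / 169.88 g/mol = 1.354 mol.
From the equation the AgNO3:AgCl mole ratio is 1:1, so n(AgCl) = 1.354 × 1/1 = 1.354 mol.
Mass of AgCl = 1.354 mol × 143.32 g/mol = 194.0 g.
This is the theoretical yield. Percent yield = 123 g / 194.0 g × 100% = 63.39%.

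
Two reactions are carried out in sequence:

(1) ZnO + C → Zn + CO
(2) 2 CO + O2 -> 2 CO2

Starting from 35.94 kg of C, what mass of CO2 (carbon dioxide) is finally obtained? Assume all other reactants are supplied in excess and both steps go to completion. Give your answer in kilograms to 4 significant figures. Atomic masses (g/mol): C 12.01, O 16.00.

131.7 kg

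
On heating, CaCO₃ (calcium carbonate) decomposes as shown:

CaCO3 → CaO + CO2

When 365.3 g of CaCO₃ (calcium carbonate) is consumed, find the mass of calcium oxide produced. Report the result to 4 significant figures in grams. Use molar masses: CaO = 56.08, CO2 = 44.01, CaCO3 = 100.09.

n(CaCO3) = 365.30 g / 100.09 g/mol = 3.6497 mol.
From the equation the CaCO3:CaO mole ratio is 1:1, so n(CaO) = 3.6497 × 1/1 = 3.6497 mol.
Mass of CaO = 3.6497 mol × 56.08 g/mol = 204.68 g.

204.7 g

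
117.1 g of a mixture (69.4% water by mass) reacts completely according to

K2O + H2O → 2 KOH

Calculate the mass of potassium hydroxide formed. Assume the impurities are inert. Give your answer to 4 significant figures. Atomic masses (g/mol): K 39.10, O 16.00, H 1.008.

506.2 g

Mass of pure H2O = 117.1 g × 0.694 = 81.267 g.
M(H2O) = 2(1.008) + 16.00 = 18.016 g/mol.
M(KOH) = 39.10 + 16.00 + 1.008 = 56.108 g/mol.
n(H2O) = 81.267 g / 18.016 g/mol = 4.5108 mol.
From the equation the H2O:KOH mole ratio is 1:2, so n(KOH) = 4.5108 × 2/1 = 9.0217 mol.
Mass of KOH = 9.0217 mol × 56.108 g/mol = 506.19 g.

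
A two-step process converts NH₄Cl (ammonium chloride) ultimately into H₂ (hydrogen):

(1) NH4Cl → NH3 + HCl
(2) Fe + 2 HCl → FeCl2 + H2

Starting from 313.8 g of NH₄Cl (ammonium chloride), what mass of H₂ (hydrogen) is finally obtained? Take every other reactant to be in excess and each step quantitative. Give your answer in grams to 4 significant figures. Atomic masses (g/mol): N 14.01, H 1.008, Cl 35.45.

M(NH4Cl) = 14.01 + 4(1.008) + 35.45 = 53.492 g/mol.
M(H2) = 2(1.008) = 2.016 g/mol.
n(NH4Cl) = 313.80 / 53.492 = 5.8663 mol.
Step 1 gives a 1:1 ratio of NH4Cl to HCl, so n(HCl) = 5.8663 mol.
In step 2 the HCl:H2 ratio is 2:1, so n(H2) = 2.9331 mol.
Mass of H2 = 2.9331 × 2.016 = 5.9132 g.

5.913 g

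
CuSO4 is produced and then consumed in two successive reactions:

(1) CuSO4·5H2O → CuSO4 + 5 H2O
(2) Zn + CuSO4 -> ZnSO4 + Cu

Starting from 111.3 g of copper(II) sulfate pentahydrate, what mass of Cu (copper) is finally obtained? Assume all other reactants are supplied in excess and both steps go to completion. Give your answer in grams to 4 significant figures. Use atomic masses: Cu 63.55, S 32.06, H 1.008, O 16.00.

28.33 g

M(CuSO4·5H2O) = 63.55 + 32.06 + 9(16.00) + 10(1.008) = 249.69 g/mol.
M(Cu) = 63.55 g/mol.
n(CuSO4·5H2O) = 111.30 / 249.69 = 0.44575 mol.
Step 1 gives a 1:1 ratio of CuSO4·5H2O to CuSO4, so n(CuSO4) = 0.44575 mol.
In step 2 the CuSO4:Cu ratio is 1:1, so n(Cu) = 0.44575 mol.
Mass of Cu = 0.44575 × 63.55 = 28.328 g.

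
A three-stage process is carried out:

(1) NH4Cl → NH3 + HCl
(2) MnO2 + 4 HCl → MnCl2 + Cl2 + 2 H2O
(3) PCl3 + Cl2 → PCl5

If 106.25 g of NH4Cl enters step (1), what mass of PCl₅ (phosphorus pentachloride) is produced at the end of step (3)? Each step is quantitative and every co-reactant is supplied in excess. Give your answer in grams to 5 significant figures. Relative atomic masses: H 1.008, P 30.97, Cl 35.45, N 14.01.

103.40 g

M(NH4Cl) = 14.01 + 4(1.008) + 35.45 = 53.492 g/mol.
M(PCl5) = 30.97 + 5(35.45) = 208.22 g/mol.
n(NH4Cl) = 106.25 / 53.492 = 1.98628 mol.
Reaction (1): NH4Cl→HCl ratio 1:1 ⇒ n(HCl) = 1.98628 mol.
Reaction (2): HCl→Cl2 ratio 4:1 ⇒ n(Cl2) = 0.496570 mol.
Reaction (3): Cl2→PCl5 ratio 1:1 ⇒ n(PCl5) = 0.496570 mol.
Mass of PCl5 = 0.496570 × 208.22 = 103.396 g.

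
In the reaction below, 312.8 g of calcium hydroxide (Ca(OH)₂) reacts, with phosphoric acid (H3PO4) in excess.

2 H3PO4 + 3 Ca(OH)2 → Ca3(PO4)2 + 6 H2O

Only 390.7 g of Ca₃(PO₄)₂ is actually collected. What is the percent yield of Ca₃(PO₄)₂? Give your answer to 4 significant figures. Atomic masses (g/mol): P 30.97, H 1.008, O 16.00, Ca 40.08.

M(Ca(OH)2) = 40.08 + 2(16.00) + 2(1.008) = 74.096 g/mol.
M(Ca3(PO4)2) = 3(40.08) + 2(30.97) + 8(16.00) = 310.18 g/mol.
n(Ca(OH)2) = 312.80 g / 74.096 g/mol = 4.2216 mol.
From the equation the Ca(OH)2:Ca3(PO4)2 mole ratio is 3:1, so n(Ca3(PO4)2) = 4.2216 × 1/3 = 1.4072 mol.
Mass of Ca3(PO4)2 = 1.4072 mol × 310.18 g/mol = 436.48 g.
This is the theoretical yield. Percent yield = 390.7 g / 436.48 g × 100% = 89.512%.

89.51 %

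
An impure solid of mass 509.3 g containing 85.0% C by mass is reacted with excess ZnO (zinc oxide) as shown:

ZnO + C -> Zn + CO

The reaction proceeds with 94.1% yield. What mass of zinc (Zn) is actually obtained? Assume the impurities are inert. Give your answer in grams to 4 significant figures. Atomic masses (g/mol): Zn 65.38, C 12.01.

Pure C available = 509.3 g × 0.850 = 432.90 g.
M(C) = 12.01 g/mol.
M(Zn) = 65.38 g/mol.
n(C) = 432.90 g / 12.01 g/mol = 36.045 mol.
From the equation the C:Zn mole ratio is 1:1, so n(Zn) = 36.045 × 1/1 = 36.045 mol.
Mass of Zn = 36.045 mol × 65.38 g/mol = 2356.6 g.
Actual mass collected = 2356.6 g × 0.941 = 2217.6 g.

2218 g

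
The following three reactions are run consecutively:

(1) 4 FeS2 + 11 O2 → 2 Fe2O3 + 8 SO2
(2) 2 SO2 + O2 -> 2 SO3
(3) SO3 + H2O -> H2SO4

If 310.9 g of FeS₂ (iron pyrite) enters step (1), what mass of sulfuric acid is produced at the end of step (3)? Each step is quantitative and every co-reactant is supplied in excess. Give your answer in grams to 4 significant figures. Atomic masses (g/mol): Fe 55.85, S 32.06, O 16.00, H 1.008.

M(FeS2) = 55.85 + 2(32.06) = 119.97 g/mol.
M(H2SO4) = 2(1.008) + 32.06 + 4(16.00) = 98.076 g/mol.
n(FeS2) = 310.9 / 119.97 = 2.5915 mol.
Reaction (1): FeS2→SO2 ratio 4:8 ⇒ n(SO2) = 5.1830 mol.
Reaction (2): SO2→SO3 ratio 2:2 ⇒ n(SO3) = 5.1830 mol.
Reaction (3): SO3→H2SO4 ratio 1:1 ⇒ n(H2SO4) = 5.1830 mol.
Mass of H2SO4 = 5.1830 × 98.076 = 508.32 g.

508.3 g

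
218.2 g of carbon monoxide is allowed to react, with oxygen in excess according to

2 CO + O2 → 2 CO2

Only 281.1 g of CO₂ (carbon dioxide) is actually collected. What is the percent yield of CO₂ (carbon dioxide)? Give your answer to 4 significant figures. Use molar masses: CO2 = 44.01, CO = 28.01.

81.99 %

n(CO) = 218.20 g / 28.01 g/mol = 7.7901 mol.
From the equation the CO:CO2 mole ratio is 2:2, so n(CO2) = 7.7901 × 2/2 = 7.7901 mol.
Mass of CO2 = 7.7901 mol × 44.01 g/mol = 342.84 g.
This is the theoretical yield. Percent yield = 281.1 g / 342.84 g × 100% = 81.991%.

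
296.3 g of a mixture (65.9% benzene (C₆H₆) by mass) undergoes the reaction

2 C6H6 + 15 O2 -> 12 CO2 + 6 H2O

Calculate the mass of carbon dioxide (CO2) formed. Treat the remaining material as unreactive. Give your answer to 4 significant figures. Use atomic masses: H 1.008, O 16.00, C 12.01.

Mass of pure C6H6 = 296.3 g × 0.659 = 195.26 g.
M(C6H6) = 6(12.01) + 6(1.008) = 78.108 g/mol.
M(CO2) = 12.01 + 2(16.00) = 44.01 g/mol.
n(C6H6) = 195.26 g / 78.108 g/mol = 2.4999 mol.
From the equation the C6H6:CO2 mole ratio is 2:12, so n(CO2) = 2.4999 × 12/2 = 14.999 mol.
Mass of CO2 = 14.999 mol × 44.01 g/mol = 660.12 g.

660.1 g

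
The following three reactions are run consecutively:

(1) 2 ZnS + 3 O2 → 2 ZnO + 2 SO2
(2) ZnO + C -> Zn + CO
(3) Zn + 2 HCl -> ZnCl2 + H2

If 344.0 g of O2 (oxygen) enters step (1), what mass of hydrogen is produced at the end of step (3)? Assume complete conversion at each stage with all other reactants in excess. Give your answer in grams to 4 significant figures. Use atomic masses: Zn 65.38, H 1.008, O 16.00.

14.45 g

M(O2) = 2(16.00) = 32.00 g/mol.
M(H2) = 2(1.008) = 2.016 g/mol.
n(O2) = 344.0 / 32.00 = 10.750 mol.
Reaction (1): O2→ZnO ratio 3:2 ⇒ n(ZnO) = 7.1667 mol.
Reaction (2): ZnO→Zn ratio 1:1 ⇒ n(Zn) = 7.1667 mol.
Reaction (3): Zn→H2 ratio 1:1 ⇒ n(H2) = 7.1667 mol.
Mass of H2 = 7.1667 × 2.016 = 14.448 g.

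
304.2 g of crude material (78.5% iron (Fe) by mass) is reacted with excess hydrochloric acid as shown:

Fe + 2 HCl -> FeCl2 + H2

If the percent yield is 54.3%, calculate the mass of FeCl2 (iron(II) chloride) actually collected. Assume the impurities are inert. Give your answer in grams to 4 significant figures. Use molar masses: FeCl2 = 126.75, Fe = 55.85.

294.3 g

Pure Fe available = 304.2 g × 0.785 = 238.80 g.
n(Fe) = 238.80 g / 55.85 g/mol = 4.2757 mol.
From the equation the Fe:FeCl2 mole ratio is 1:1, so n(FeCl2) = 4.2757 × 1/1 = 4.2757 mol.
Mass of FeCl2 = 4.2757 mol × 126.75 g/mol = 541.94 g.
Actual mass collected = 541.94 g × 0.543 = 294.28 g.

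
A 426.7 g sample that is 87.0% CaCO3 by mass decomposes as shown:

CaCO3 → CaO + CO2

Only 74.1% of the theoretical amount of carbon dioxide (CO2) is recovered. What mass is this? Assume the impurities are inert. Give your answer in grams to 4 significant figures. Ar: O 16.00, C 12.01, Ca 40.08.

Pure CaCO3 available = 426.7 g × 0.870 = 371.23 g.
M(CaCO3) = 40.08 + 12.01 + 3(16.00) = 100.09 g/mol.
M(CO2) = 12.01 + 2(16.00) = 44.01 g/mol.
n(CaCO3) = 371.23 g / 100.09 g/mol = 3.7090 mol.
From the equation the CaCO3:CO2 mole ratio is 1:1, so n(CO2) = 3.7090 × 1/1 = 3.7090 mol.
Mass of CO2 = 3.7090 mol × 44.01 g/mol = 163.23 g.
Actual mass collected = 163.23 g × 0.741 = 120.95 g.

121.0 g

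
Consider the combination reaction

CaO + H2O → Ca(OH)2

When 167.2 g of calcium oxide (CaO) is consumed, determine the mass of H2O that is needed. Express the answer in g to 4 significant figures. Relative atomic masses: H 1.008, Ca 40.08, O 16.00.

53.71 g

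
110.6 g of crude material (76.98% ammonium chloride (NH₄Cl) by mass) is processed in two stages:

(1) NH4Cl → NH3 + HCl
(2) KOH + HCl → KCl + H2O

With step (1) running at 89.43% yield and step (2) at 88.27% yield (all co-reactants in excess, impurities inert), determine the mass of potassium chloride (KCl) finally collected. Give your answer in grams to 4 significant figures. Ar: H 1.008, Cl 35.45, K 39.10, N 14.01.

93.67 g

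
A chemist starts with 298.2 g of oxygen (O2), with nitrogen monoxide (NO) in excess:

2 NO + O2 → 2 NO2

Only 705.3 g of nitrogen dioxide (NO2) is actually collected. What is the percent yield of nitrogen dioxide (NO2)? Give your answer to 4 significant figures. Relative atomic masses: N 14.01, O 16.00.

M(O2) = 2(16.00) = 32.00 g/mol.
M(NO2) = 14.01 + 2(16.00) = 46.01 g/mol.
n(O2) = 298.20 g / 32.00 g/mol = 9.3187 mol.
From the equation the O2:NO2 mole ratio is 1:2, so n(NO2) = 9.3187 × 2/1 = 18.637 mol.
Mass of NO2 = 18.637 mol × 46.01 g/mol = 857.51 g.
This is the theoretical yield. Percent yield = 705.3 g / 857.51 g × 100% = 82.250%.

82.25 %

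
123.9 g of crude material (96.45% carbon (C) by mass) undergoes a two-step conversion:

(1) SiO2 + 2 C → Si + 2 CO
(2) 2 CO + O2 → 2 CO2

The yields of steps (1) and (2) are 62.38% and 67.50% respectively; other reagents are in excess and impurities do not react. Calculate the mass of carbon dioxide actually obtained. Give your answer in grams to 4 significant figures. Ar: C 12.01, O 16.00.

184.4 g

Pure C = 123.9 × 0.9645 = 119.50 g.
M(C) = 12.01 g/mol.
M(CO2) = 12.01 + 2(16.00) = 44.01 g/mol.
n(C) = 119.50 / 12.01 = 9.9502 mol.
Step 1 (C:CO = 2:2): theoretical n(CO) = 9.9502 mol; at 62.38% yield, n(CO) = 6.2069 mol.
Step 2 (CO:CO2 = 2:2): theoretical n(CO2) = 6.2069 mol, so theoretical mass = 6.2069 × 44.01 = 273.17 g.
At 67.50% yield, actual mass of CO2 = 273.17 × 0.6750 = 184.39 g.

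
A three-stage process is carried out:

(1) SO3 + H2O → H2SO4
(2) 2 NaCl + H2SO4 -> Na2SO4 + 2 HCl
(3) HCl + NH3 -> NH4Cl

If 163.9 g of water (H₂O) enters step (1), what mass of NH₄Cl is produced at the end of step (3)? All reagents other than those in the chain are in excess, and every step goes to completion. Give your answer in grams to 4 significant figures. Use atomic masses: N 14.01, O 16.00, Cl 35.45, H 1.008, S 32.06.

973.3 g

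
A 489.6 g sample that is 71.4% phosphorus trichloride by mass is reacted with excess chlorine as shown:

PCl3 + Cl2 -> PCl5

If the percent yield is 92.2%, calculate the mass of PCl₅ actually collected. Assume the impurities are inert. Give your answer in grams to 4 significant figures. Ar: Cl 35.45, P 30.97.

488.7 g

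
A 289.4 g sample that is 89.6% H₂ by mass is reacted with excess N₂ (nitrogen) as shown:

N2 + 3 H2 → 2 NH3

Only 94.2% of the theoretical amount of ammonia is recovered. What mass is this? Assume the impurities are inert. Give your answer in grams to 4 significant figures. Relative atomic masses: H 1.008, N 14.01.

Pure H2 available = 289.4 g × 0.896 = 259.30 g.
M(H2) = 2(1.008) = 2.016 g/mol.
M(NH3) = 14.01 + 3(1.008) = 17.034 g/mol.
n(H2) = 259.30 g / 2.016 g/mol = 128.62 mol.
From the equation the H2:NH3 mole ratio is 3:2, so n(NH3) = 128.62 × 2/3 = 85.748 mol.
Mass of NH3 = 85.748 mol × 17.034 g/mol = 1460.6 g.
Actual mass collected = 1460.6 g × 0.942 = 1375.9 g.

1376 g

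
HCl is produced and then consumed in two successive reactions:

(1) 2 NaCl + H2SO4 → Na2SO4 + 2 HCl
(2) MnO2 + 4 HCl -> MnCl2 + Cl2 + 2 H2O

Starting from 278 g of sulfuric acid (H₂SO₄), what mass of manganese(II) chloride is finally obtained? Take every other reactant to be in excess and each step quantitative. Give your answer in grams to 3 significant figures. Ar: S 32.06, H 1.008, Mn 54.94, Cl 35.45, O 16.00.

178 g

M(H2SO4) = 2(1.008) + 32.06 + 4(16.00) = 98.076 g/mol.
M(MnCl2) = 54.94 + 2(35.45) = 125.84 g/mol.
n(H2SO4) = 278.0 / 98.076 = 2.835 mol.
Step 1 gives a 1:2 ratio of H2SO4 to HCl, so n(HCl) = 5.669 mol.
In step 2 the HCl:MnCl2 ratio is 4:1, so n(MnCl2) = 1.417 mol.
Mass of MnCl2 = 1.417 × 125.84 = 178.3 g.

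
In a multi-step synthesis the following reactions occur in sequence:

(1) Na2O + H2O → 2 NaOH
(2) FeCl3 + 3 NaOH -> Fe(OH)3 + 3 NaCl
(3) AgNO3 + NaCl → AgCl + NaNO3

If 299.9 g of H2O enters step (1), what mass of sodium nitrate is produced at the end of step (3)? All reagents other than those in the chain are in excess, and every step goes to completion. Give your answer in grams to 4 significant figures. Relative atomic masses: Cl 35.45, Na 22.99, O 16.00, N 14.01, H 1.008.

2830 g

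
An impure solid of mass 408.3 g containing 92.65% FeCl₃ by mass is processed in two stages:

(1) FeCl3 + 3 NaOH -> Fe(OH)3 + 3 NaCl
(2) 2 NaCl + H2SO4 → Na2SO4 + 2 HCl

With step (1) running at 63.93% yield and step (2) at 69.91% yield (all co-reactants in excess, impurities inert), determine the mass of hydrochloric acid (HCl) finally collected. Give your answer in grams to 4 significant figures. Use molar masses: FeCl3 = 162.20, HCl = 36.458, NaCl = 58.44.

114.0 g

Pure FeCl3 = 408.3 × 0.9265 = 378.29 g.
n(FeCl3) = 378.29 / 162.20 = 2.3322 mol.
Step 1 (FeCl3:NaCl = 1:3): theoretical n(NaCl) = 6.9967 mol; at 63.93% yield, n(NaCl) = 4.4730 mol.
Step 2 (NaCl:HCl = 2:2): theoretical n(HCl) = 4.4730 mol, so theoretical mass = 4.4730 × 36.458 = 163.08 g.
At 69.91% yield, actual mass of HCl = 163.08 × 0.6991 = 114.01 g.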